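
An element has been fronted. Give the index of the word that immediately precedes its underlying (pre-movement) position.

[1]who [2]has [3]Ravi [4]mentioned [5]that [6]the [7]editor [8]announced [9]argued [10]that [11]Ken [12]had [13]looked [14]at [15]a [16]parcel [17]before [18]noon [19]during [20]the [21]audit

The displaced element is "who" (word 1).
It is linked across 2 clause boundaries (that → Ø).
It functions as the subject of "argued", so the gap sits immediately after word 8 ("announced").
Base order: Ravi has mentioned that the editor announced that who argued that Ken had looked at a parcel before noon during the audit.

8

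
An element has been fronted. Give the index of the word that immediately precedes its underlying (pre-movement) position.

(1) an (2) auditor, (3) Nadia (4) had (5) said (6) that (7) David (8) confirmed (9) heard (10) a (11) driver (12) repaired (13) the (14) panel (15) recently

The displaced element is "an auditor" (word 2).
It is linked across 2 clause boundaries (that → Ø).
It functions as the subject of "heard", so the gap sits immediately after word 8 ("confirmed").
Base order: Nadia had said that David confirmed that an auditor heard a driver repaired the panel recently.

8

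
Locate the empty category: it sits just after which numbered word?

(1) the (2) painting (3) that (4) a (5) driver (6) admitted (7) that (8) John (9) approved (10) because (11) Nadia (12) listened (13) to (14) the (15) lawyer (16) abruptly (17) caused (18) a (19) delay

The displaced element is "the painting" (word 2).
It is linked across 1 clause boundary (that).
It functions as the direct object of "approved", so the gap sits immediately after word 9 ("approved").
Base order: A driver admitted that John approved the painting because Nadia listened to the lawyer abruptly.

9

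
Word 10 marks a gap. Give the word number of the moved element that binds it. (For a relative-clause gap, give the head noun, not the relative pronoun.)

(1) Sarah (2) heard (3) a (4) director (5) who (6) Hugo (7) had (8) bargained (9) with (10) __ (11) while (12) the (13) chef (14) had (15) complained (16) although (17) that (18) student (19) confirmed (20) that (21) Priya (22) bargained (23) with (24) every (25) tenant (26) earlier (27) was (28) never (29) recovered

The gap at 10 is the prepositional object of "bargained", inside a relative clause.
The relative pronoun is "who" (word 5); it is bound by the head noun immediately before it.
Its filler is the head noun "director", at word 4.

4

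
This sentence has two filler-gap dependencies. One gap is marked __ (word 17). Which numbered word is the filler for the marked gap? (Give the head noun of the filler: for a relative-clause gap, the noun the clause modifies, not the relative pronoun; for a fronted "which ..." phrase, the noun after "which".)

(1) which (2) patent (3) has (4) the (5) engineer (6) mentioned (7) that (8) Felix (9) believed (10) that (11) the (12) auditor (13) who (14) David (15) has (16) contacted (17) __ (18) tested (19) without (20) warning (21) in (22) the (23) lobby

12

The marked gap is inside the relative clause, the direct object of "contacted".
Its filler is the head noun "auditor" (via "who"), at word 12.
(The other dependency links word 2 to a gap after word 18.)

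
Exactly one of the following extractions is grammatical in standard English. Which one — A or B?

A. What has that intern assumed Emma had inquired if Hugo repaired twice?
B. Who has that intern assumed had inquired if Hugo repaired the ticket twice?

B

In A, the wh-phrase is extracted from inside a wh-island (introduced by "if"), which blocks movement.
In B, the extraction path crosses only that-complement boundaries, which are transparent.
So B is grammatical.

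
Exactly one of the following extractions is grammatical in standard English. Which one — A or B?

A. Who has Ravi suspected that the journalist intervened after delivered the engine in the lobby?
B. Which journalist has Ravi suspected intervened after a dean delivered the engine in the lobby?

In A, the wh-phrase is extracted from inside an adjunct island (introduced by "after"), which blocks movement.
In B, the extraction path crosses only that-complement boundaries, which are transparent.
So B is grammatical.

B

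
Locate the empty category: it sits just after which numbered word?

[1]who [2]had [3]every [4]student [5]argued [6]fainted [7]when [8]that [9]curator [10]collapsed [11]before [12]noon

The displaced element is "who" (word 1).
It is linked across 1 clause boundary (Ø).
It functions as the subject of "fainted", so the gap sits immediately after word 5 ("argued").
Base order: Every student had argued that who fainted when that curator collapsed before noon.

5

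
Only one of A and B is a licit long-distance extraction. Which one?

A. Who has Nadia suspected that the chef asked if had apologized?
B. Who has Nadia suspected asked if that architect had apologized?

B

In A, the wh-phrase is extracted from inside a wh-island (introduced by "if"), which blocks movement.
In B, the extraction path crosses only that-complement boundaries, which are transparent.
So B is grammatical.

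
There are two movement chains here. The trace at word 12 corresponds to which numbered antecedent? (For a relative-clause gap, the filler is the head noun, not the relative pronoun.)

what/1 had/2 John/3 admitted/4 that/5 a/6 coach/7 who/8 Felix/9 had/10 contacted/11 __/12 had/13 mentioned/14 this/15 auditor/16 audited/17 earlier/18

The marked gap is inside the relative clause, the direct object of "contacted".
Its filler is the head noun "coach" (via "who"), at word 7.
(The other dependency links word 1 to a gap after word 17.)

7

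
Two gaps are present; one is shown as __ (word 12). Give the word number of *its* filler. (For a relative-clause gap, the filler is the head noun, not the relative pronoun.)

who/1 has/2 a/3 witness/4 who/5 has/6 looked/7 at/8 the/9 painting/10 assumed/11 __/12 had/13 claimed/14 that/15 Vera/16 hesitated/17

1

The marked gap is the subject of "claimed".
Its filler is the fronted wh-phrase "who", at word 1.
(The other dependency links word 4 to a gap after word 5.)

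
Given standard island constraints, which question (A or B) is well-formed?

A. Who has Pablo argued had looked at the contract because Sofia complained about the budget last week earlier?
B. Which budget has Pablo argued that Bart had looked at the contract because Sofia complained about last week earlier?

In B, the wh-phrase is extracted from inside an adjunct island (introduced by "because"), which blocks movement.
In A, the extraction path crosses only that-complement boundaries, which are transparent.
So A is grammatical.

A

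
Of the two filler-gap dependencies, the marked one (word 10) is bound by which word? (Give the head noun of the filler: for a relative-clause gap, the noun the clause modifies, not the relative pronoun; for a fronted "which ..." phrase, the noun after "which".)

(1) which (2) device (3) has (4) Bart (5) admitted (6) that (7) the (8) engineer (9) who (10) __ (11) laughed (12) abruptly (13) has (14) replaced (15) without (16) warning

The marked gap is inside the relative clause, the subject of "laughed".
Its filler is the head noun "engineer" (via "who"), at word 8.
(The other dependency links word 2 to a gap after word 14.)

8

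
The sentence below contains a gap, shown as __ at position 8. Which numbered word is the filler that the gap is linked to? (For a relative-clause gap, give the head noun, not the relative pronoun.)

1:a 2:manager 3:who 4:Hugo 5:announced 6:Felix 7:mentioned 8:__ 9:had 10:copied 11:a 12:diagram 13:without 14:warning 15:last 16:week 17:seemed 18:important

2

The gap at 8 is the subject of "copied", inside a relative clause.
The relative pronoun is "who" (word 3); it is bound by the head noun immediately before it.
Its filler is the head noun "manager", at word 2.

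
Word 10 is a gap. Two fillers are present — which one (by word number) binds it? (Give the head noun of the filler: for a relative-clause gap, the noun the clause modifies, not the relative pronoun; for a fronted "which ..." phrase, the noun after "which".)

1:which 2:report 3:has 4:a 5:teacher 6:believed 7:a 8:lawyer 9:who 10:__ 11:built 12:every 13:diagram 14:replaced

The marked gap is inside the relative clause, the subject of "built".
Its filler is the head noun "lawyer" (via "who"), at word 8.
(The other dependency links word 2 to a gap after word 14.)

8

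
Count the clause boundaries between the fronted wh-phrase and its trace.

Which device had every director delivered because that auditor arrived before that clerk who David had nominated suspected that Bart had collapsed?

"which device" originates inside the matrix clause — no clause boundary is crossed.

0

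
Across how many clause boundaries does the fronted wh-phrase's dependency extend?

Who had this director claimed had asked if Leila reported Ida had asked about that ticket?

1

"who" is extracted from the subject of "asked".
Boundaries crossed, outermost first: [Ø] — 1 in total.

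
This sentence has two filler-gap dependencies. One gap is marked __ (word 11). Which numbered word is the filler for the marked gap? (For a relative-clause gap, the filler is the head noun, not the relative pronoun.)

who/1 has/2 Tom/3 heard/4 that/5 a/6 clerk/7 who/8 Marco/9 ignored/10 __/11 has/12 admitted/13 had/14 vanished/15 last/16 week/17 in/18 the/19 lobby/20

The marked gap is inside the relative clause, the direct object of "ignored".
Its filler is the head noun "clerk" (via "who"), at word 7.
(The other dependency links word 1 to a gap after word 13.)

7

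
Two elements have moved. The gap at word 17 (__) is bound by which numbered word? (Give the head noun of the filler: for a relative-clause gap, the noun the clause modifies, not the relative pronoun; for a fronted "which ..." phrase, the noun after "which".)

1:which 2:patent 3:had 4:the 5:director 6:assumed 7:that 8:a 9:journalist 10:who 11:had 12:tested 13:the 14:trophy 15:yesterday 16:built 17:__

2

The marked gap is the direct object of "built".
Its filler is the fronted wh-phrase "which patent", at word 2.
(The other dependency links word 9 to a gap after word 10.)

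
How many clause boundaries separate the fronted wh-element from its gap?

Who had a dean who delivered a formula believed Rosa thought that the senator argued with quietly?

2

"who" is extracted from the PP object of "argued".
Boundaries crossed, outermost first: [Ø], [that] — 2 in total.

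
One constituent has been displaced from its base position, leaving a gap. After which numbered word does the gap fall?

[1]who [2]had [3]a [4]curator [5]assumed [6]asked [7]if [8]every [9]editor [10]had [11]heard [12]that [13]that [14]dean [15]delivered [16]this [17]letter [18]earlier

5

The displaced element is "who" (word 1).
It is linked across 1 clause boundary (Ø).
It functions as the subject of "asked", so the gap sits immediately after word 5 ("assumed").
Base order: A curator had assumed who asked if every editor had heard that that dean delivered this letter earlier.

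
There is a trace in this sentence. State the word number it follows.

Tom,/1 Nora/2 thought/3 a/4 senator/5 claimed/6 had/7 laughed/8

6

The displaced element is "Tom" (word 1).
It is linked across 2 clause boundaries (Ø → Ø).
It functions as the subject of "laughed", so the gap sits immediately after word 6 ("claimed").
Base order: Nora thought a senator claimed Tom had laughed.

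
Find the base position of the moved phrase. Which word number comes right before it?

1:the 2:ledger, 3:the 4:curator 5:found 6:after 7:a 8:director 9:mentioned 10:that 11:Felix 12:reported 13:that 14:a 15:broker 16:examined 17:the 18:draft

The displaced element is "the ledger" (word 2).
It functions as the direct object of "found", so the gap sits immediately after word 5 ("found").
Base order: The curator found the ledger after a director mentioned that Felix reported that a broker examined the draft.

5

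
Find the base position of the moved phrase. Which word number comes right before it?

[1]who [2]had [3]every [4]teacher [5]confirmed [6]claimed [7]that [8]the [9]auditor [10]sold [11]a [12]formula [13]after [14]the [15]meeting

The displaced element is "who" (word 1).
It is linked across 1 clause boundary (Ø).
It functions as the subject of "claimed", so the gap sits immediately after word 5 ("confirmed").
Base order: Every teacher had confirmed who claimed that the auditor sold a formula after the meeting.

5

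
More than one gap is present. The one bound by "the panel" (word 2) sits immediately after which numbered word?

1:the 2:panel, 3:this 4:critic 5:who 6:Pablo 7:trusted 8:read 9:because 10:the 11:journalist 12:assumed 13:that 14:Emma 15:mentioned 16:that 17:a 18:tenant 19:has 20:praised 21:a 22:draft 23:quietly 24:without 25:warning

The displaced element is "the panel" (word 2).
It functions as the direct object of "read", so the gap sits immediately after word 8 ("read").
Base order: This critic who Pablo trusted read the panel because the journalist assumed that Emma mentioned that a tenant has praised a draft quietly without warning.

8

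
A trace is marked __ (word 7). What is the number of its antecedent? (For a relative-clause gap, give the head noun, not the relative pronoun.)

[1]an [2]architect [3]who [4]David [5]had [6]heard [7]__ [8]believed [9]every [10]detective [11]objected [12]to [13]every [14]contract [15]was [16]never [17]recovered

2

The gap at 7 is the subject of "believed", inside a relative clause.
The relative pronoun is "who" (word 3); it is bound by the head noun immediately before it.
Its filler is the head noun "architect", at word 2.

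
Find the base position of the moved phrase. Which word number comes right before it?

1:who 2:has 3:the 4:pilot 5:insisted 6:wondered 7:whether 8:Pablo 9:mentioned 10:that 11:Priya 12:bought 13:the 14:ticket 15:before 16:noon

5

The displaced element is "who" (word 1).
It is linked across 1 clause boundary (Ø).
It functions as the subject of "wondered", so the gap sits immediately after word 5 ("insisted").
Base order: The pilot has insisted that who wondered whether Pablo mentioned that Priya bought the ticket before noon.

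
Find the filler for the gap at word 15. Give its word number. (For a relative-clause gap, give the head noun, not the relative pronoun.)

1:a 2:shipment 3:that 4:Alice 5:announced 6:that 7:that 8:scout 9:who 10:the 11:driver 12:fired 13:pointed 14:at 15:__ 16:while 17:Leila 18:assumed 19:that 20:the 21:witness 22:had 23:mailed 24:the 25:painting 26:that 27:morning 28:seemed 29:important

The gap at 15 is the prepositional object of "pointed", inside a relative clause.
The relative pronoun is "that" (word 3); it is bound by the head noun immediately before it.
Its filler is the head noun "shipment", at word 2.

2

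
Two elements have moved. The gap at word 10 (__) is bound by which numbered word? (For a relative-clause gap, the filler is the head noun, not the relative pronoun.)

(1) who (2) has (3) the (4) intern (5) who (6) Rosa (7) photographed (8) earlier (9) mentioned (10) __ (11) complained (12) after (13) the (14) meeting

1

The marked gap is the subject of "complained".
Its filler is the fronted wh-phrase "who", at word 1.
(The other dependency links word 4 to a gap after word 7.)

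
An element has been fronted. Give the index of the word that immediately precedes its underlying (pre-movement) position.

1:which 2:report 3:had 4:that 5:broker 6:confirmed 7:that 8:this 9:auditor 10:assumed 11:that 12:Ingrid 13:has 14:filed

14

The displaced element is "which report" (word 2).
It is linked across 2 clause boundaries (that → that).
It functions as the direct object of "filed", so the gap sits immediately after word 14 ("filed").
Base order: That broker had confirmed that this auditor assumed that Ingrid has filed which report.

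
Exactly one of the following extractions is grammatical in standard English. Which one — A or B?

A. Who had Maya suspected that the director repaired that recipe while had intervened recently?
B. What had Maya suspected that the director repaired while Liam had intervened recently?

In A, the wh-phrase is extracted from inside an adjunct island (introduced by "while"), which blocks movement.
In B, the extraction path crosses only that-complement boundaries, which are transparent.
So B is grammatical.

B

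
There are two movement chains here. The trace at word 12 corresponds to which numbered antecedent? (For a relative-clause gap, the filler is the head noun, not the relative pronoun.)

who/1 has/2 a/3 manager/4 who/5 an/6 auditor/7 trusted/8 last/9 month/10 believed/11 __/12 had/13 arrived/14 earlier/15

1

The marked gap is the subject of "arrived".
Its filler is the fronted wh-phrase "who", at word 1.
(The other dependency links word 4 to a gap after word 8.)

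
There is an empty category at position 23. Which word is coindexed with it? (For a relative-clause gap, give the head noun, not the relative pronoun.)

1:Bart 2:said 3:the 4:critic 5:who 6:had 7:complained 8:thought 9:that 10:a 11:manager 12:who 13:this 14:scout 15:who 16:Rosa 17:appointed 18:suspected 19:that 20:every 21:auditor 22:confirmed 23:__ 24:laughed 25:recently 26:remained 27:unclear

The gap at 23 is the subject of "laughed", inside a relative clause.
The relative pronoun is "who" (word 12); it is bound by the head noun immediately before it.
Its filler is the head noun "manager", at word 11.

11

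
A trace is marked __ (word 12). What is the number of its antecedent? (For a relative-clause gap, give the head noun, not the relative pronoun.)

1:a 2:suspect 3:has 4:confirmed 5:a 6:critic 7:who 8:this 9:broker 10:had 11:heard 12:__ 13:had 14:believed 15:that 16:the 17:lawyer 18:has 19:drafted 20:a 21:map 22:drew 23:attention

6

The gap at 12 is the subject of "believed", inside a relative clause.
The relative pronoun is "who" (word 7); it is bound by the head noun immediately before it.
Its filler is the head noun "critic", at word 6.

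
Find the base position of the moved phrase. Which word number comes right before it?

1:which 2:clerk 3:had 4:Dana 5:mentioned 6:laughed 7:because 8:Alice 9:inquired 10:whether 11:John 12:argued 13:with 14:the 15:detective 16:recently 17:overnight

The displaced element is "which clerk" (word 2).
It is linked across 1 clause boundary (Ø).
It functions as the subject of "laughed", so the gap sits immediately after word 5 ("mentioned").
Base order: Dana had mentioned that which clerk laughed because Alice inquired whether John argued with the detective recently overnight.

5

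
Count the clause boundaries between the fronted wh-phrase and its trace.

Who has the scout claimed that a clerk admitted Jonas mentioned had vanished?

"who" is extracted from the subject of "vanished".
Boundaries crossed, outermost first: [that], [Ø], [Ø] — 3 in total.

3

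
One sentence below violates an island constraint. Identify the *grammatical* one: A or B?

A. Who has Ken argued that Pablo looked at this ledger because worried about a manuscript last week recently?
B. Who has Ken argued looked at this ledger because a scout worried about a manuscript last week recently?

B

In A, the wh-phrase is extracted from inside an adjunct island (introduced by "because"), which blocks movement.
In B, the extraction path crosses only that-complement boundaries, which are transparent.
So B is grammatical.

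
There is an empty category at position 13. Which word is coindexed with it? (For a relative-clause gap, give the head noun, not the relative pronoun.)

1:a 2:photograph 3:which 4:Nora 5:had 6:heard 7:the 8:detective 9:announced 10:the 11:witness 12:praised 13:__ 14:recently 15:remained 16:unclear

2

The gap at 13 is the object of "praised", inside a relative clause.
The relative pronoun is "which" (word 3); it is bound by the head noun immediately before it.
Its filler is the head noun "photograph", at word 2.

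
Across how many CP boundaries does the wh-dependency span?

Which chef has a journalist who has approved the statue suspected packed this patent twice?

"which chef" is extracted from the subject of "packed".
Boundaries crossed, outermost first: [Ø] — 1 in total.

1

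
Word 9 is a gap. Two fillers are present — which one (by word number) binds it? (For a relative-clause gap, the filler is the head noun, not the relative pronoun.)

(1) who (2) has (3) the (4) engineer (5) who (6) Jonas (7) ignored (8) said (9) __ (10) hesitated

1

The marked gap is the subject of "hesitated".
Its filler is the fronted wh-phrase "who", at word 1.
(The other dependency links word 4 to a gap after word 7.)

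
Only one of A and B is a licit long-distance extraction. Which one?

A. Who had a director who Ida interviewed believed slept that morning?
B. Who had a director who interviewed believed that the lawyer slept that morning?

In B, the wh-phrase is extracted from inside a complex-NP island (relative clause) (introduced by "who"), which blocks movement.
In A, the extraction path crosses only that-complement boundaries, which are transparent.
So A is grammatical.

A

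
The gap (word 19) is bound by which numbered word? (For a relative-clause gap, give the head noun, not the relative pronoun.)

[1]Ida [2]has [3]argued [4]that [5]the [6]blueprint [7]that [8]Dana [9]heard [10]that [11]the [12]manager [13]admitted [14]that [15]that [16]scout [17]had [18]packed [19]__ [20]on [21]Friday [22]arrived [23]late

6

The gap at 19 is the object of "packed", inside a relative clause.
The relative pronoun is "that" (word 7); it is bound by the head noun immediately before it.
Its filler is the head noun "blueprint", at word 6.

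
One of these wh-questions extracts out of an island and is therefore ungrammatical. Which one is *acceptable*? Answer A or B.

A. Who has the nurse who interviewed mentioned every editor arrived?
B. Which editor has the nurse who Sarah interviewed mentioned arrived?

B

In A, the wh-phrase is extracted from inside a complex-NP island (relative clause) (introduced by "who"), which blocks movement.
In B, the extraction path crosses only that-complement boundaries, which are transparent.
So B is grammatical.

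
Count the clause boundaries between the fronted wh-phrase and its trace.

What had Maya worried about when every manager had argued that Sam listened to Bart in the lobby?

"what" originates inside the matrix clause — no clause boundary is crossed.

0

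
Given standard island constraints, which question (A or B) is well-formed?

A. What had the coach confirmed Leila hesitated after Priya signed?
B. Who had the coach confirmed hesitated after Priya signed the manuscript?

In A, the wh-phrase is extracted from inside an adjunct island (introduced by "after"), which blocks movement.
In B, the extraction path crosses only that-complement boundaries, which are transparent.
So B is grammatical.

B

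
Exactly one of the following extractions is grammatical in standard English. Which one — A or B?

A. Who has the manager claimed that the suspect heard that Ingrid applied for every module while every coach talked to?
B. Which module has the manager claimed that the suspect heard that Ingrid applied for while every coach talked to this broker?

B

In A, the wh-phrase is extracted from inside an adjunct island (introduced by "while"), which blocks movement.
In B, the extraction path crosses only that-complement boundaries, which are transparent.
So B is grammatical.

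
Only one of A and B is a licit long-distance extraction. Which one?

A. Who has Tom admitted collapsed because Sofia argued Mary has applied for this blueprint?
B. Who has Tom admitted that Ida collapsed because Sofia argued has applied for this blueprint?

A

In B, the wh-phrase is extracted from inside an adjunct island (introduced by "because"), which blocks movement.
In A, the extraction path crosses only that-complement boundaries, which are transparent.
So A is grammatical.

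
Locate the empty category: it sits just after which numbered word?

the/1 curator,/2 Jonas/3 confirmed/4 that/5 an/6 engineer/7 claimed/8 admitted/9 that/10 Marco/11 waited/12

The displaced element is "the curator" (word 2).
It is linked across 2 clause boundaries (that → Ø).
It functions as the subject of "admitted", so the gap sits immediately after word 8 ("claimed").
Base order: Jonas confirmed that an engineer claimed that the curator admitted that Marco waited.

8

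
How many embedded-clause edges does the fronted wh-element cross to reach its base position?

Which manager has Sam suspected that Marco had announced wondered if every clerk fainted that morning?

2

"which manager" is extracted from the subject of "wondered".
Boundaries crossed, outermost first: [that], [Ø] — 2 in total.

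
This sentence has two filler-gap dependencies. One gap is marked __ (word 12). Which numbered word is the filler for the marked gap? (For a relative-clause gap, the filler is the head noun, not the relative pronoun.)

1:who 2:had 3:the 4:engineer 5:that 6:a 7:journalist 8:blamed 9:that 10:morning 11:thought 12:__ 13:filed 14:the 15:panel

The marked gap is the subject of "filed".
Its filler is the fronted wh-phrase "who", at word 1.
(The other dependency links word 4 to a gap after word 8.)

1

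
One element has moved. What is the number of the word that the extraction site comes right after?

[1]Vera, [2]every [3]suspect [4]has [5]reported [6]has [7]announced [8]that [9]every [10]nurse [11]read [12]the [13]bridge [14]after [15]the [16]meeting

5

The displaced element is "Vera" (word 1).
It is linked across 1 clause boundary (Ø).
It functions as the subject of "announced", so the gap sits immediately after word 5 ("reported").
Base order: Every suspect has reported Vera has announced that every nurse read the bridge after the meeting.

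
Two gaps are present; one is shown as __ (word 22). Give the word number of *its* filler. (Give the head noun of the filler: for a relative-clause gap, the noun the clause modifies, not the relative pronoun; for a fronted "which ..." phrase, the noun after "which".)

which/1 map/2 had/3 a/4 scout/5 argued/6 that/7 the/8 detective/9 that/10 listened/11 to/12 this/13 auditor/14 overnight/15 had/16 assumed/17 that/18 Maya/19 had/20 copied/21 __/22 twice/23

2

The marked gap is the direct object of "copied".
Its filler is the fronted wh-phrase "which map", at word 2.
(The other dependency links word 9 to a gap after word 10.)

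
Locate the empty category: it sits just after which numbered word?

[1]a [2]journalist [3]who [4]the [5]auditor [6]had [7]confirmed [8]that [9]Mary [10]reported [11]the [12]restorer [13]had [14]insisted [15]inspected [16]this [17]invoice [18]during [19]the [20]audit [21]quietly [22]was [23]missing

The displaced element is "a journalist" (word 2).
It is linked across 3 clause boundaries (that → Ø → Ø).
It functions as the subject of "inspected", so the gap sits immediately after word 14 ("insisted").
Base order: The auditor had confirmed that Mary reported the restorer had insisted a journalist inspected this invoice during the audit quietly.

14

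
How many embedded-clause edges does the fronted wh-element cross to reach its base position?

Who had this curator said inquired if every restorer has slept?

"who" is extracted from the subject of "inquired".
Boundaries crossed, outermost first: [Ø] — 1 in total.

1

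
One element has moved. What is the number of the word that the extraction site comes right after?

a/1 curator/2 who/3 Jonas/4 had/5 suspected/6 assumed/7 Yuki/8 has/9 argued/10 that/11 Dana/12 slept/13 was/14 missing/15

The displaced element is "a curator" (word 2).
It is linked across 1 clause boundary (Ø).
It functions as the subject of "assumed", so the gap sits immediately after word 6 ("suspected").
Base order: Jonas had suspected that a curator assumed Yuki has argued that Dana slept.

6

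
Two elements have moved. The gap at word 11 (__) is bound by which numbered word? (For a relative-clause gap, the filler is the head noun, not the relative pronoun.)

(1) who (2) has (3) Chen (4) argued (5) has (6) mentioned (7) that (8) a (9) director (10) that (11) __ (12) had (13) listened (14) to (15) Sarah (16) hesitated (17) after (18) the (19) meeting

The marked gap is inside the relative clause, the subject of "listened".
Its filler is the head noun "director" (via "that"), at word 9.
(The other dependency links word 1 to a gap after word 4.)

9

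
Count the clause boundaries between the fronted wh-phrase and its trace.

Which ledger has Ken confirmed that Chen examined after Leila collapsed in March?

"which ledger" is extracted from the object of "examined".
Boundaries crossed, outermost first: [that] — 1 in total.

1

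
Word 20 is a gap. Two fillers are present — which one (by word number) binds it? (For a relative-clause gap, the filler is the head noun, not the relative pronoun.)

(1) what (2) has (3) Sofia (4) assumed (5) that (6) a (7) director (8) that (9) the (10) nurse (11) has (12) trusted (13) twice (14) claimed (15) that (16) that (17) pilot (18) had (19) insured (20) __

1

The marked gap is the direct object of "insured".
Its filler is the fronted wh-phrase "what", at word 1.
(The other dependency links word 7 to a gap after word 12.)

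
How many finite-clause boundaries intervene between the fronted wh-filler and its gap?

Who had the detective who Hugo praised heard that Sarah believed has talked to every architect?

"who" is extracted from the subject of "talked".
Boundaries crossed, outermost first: [that], [Ø] — 2 in total.

2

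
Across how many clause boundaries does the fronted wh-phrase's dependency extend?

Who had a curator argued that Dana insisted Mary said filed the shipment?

"who" is extracted from the subject of "filed".
Boundaries crossed, outermost first: [that], [Ø], [Ø] — 3 in total.

3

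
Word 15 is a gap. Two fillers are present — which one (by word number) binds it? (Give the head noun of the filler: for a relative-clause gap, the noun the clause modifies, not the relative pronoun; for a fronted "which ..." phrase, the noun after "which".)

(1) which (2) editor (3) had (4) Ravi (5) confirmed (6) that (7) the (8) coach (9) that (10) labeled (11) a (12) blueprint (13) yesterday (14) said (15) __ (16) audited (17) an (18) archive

2

The marked gap is the subject of "audited".
Its filler is the fronted wh-phrase "which editor", at word 2.
(The other dependency links word 8 to a gap after word 9.)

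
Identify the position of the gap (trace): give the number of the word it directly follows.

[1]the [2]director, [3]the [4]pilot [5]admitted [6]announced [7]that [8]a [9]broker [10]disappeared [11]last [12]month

5

The displaced element is "the director" (word 2).
It is linked across 1 clause boundary (Ø).
It functions as the subject of "announced", so the gap sits immediately after word 5 ("admitted").
Base order: The pilot admitted that the director announced that a broker disappeared last month.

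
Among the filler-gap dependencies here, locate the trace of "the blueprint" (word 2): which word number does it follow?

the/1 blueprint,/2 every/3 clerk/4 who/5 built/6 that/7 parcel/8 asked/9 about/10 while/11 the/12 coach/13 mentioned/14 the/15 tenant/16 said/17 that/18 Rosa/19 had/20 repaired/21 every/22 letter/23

10

The displaced element is "the blueprint" (word 2).
It functions as the object of the preposition "about" of "asked", so the gap sits immediately after word 10 ("about").
Base order: Every clerk who built that parcel asked about the blueprint while the coach mentioned the tenant said that Rosa had repaired every letter.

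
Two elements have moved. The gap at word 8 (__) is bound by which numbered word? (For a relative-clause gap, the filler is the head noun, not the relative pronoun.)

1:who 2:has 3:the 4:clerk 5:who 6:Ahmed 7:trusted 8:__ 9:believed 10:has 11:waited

The marked gap is inside the relative clause, the direct object of "trusted".
Its filler is the head noun "clerk" (via "who"), at word 4.
(The other dependency links word 1 to a gap after word 9.)

4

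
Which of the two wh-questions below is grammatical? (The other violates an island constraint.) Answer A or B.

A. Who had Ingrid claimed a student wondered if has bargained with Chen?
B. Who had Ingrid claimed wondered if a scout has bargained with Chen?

In A, the wh-phrase is extracted from inside a wh-island (introduced by "if"), which blocks movement.
In B, the extraction path crosses only that-complement boundaries, which are transparent.
So B is grammatical.

B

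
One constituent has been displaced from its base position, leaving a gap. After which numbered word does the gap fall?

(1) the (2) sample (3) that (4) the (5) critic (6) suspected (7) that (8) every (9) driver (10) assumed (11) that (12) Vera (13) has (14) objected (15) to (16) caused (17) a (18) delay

15

The displaced element is "the sample" (word 2).
It is linked across 2 clause boundaries (that → that).
It functions as the object of the preposition "to" of "objected", so the gap sits immediately after word 15 ("to").
Base order: The critic suspected that every driver assumed that Vera has objected to the sample.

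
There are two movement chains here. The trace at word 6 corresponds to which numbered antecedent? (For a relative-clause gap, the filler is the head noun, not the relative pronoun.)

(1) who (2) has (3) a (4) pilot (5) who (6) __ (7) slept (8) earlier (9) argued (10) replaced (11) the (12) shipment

The marked gap is inside the relative clause, the subject of "slept".
Its filler is the head noun "pilot" (via "who"), at word 4.
(The other dependency links word 1 to a gap after word 9.)

4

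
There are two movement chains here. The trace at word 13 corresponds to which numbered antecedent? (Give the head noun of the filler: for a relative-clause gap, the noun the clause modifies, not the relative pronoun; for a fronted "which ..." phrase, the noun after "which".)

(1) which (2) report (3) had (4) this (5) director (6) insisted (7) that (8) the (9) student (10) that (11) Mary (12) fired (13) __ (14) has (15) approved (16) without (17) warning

The marked gap is inside the relative clause, the direct object of "fired".
Its filler is the head noun "student" (via "that"), at word 9.
(The other dependency links word 2 to a gap after word 15.)

9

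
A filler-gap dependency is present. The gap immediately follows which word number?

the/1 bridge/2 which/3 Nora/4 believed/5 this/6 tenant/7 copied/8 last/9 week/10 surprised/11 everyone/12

8

The displaced element is "the bridge" (word 2).
It is linked across 1 clause boundary (Ø).
It functions as the direct object of "copied", so the gap sits immediately after word 8 ("copied").
Base order: Nora believed this tenant copied the bridge last week.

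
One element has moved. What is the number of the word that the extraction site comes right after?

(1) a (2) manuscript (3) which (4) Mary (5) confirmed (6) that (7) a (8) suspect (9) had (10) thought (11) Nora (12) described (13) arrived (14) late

The displaced element is "a manuscript" (word 2).
It is linked across 2 clause boundaries (that → Ø).
It functions as the direct object of "described", so the gap sits immediately after word 12 ("described").
Base order: Mary confirmed that a suspect had thought Nora described a manuscript.

12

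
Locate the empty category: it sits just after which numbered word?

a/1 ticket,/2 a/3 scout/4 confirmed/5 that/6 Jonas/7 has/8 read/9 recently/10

9

The displaced element is "a ticket" (word 2).
It is linked across 1 clause boundary (that).
It functions as the direct object of "read", so the gap sits immediately after word 9 ("read").
Base order: A scout confirmed that Jonas has read a ticket recently.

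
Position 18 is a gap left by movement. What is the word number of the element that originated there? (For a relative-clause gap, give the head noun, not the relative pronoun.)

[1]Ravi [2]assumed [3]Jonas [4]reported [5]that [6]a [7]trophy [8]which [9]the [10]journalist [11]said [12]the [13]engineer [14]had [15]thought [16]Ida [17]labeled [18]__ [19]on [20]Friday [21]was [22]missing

The gap at 18 is the object of "labeled", inside a relative clause.
The relative pronoun is "which" (word 8); it is bound by the head noun immediately before it.
Its filler is the head noun "trophy", at word 7.

7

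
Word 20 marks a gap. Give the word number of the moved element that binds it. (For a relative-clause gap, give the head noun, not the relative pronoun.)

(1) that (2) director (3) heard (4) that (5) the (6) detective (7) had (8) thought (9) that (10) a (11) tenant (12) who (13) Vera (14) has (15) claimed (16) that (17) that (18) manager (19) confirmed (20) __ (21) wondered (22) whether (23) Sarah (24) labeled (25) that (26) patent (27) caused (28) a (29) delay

11

The gap at 20 is the subject of "wondered", inside a relative clause.
The relative pronoun is "who" (word 12); it is bound by the head noun immediately before it.
Its filler is the head noun "tenant", at word 11.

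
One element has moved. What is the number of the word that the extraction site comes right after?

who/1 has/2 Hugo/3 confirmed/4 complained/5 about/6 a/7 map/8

4

The displaced element is "who" (word 1).
It is linked across 1 clause boundary (Ø).
It functions as the subject of "complained", so the gap sits immediately after word 4 ("confirmed").
Base order: Hugo has confirmed that who complained about a map.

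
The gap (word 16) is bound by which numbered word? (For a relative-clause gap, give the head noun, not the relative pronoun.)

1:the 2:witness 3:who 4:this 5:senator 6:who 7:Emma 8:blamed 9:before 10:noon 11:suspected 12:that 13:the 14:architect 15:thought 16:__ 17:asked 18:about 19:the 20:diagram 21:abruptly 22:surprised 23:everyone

2

The gap at 16 is the subject of "asked", inside a relative clause.
The relative pronoun is "who" (word 3); it is bound by the head noun immediately before it.
Its filler is the head noun "witness", at word 2.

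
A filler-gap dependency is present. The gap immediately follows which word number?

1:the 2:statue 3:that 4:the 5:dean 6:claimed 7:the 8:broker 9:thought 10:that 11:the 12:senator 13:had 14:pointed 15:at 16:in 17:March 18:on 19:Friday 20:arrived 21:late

15

The displaced element is "the statue" (word 2).
It is linked across 2 clause boundaries (Ø → that).
It functions as the object of the preposition "at" of "pointed", so the gap sits immediately after word 15 ("at").
Base order: The dean claimed the broker thought that the senator had pointed at the statue in March on Friday.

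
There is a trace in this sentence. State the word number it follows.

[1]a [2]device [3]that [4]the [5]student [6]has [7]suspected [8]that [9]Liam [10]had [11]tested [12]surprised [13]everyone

The displaced element is "a device" (word 2).
It is linked across 1 clause boundary (that).
It functions as the direct object of "tested", so the gap sits immediately after word 11 ("tested").
Base order: The student has suspected that Liam had tested a device.

11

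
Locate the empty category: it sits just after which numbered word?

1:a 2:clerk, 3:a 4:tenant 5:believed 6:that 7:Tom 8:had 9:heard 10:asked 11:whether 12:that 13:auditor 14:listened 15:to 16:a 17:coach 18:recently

9

The displaced element is "a clerk" (word 2).
It is linked across 2 clause boundaries (that → Ø).
It functions as the subject of "asked", so the gap sits immediately after word 9 ("heard").
Base order: A tenant believed that Tom had heard that a clerk asked whether that auditor listened to a coach recently.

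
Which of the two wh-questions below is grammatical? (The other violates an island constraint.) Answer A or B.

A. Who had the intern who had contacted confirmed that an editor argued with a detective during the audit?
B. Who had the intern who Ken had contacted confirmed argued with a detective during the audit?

In A, the wh-phrase is extracted from inside a complex-NP island (relative clause) (introduced by "who"), which blocks movement.
In B, the extraction path crosses only that-complement boundaries, which are transparent.
So B is grammatical.

B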